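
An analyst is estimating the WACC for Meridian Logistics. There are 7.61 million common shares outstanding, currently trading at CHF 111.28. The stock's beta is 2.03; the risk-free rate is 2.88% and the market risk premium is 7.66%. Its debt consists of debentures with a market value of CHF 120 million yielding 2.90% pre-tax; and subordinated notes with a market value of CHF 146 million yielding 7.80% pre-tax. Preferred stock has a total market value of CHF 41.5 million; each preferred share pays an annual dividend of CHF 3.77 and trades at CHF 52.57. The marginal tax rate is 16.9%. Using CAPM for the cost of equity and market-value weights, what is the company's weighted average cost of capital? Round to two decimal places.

14.85%

Cost of equity via CAPM: Re = 2.88% + 2.03 × 7.66% = 18.4298%.
Cost of preferred: Rp = 3.77 / 52.57 = 7.1714%.
Market value of equity E = 111.28 × 7.61m = 846.8408m.
Total capital V = 846.8408 + 41.5 + 120 + 146 = 1154.3408.
Equity: weight = 846.8408/1154.3408 = 0.7336; cost = 18.4298%.
Preferred: weight = 41.5/1154.3408 = 0.0360; cost = 7.1714%.
Debentures: weight = 120/1154.3408 = 0.1040; after-tax cost = 2.9% × (1 − 16.9%) = 2.4099%.
Subordinated notes: weight = 146/1154.3408 = 0.1265; after-tax cost = 7.8% × (1 − 16.9%) = 6.4818%.
WACC = 0.7336 × 18.4298% + 0.0360 × 7.1714% + 0.1040 × 2.4099% + 0.1265 × 6.4818% = 14.8485%.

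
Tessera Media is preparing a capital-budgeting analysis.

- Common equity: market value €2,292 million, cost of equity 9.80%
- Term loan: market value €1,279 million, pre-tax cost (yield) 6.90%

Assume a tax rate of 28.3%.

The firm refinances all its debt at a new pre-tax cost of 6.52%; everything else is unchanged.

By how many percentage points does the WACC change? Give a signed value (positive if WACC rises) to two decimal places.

Current WACC:
Total capital V = 2292 + 1279 = 3571.
Equity: weight = 2292/3571 = 0.6418; cost = 9.8%.
Term loan: weight = 1279/3571 = 0.3582; after-tax cost = 6.9% × (1 − 28.3%) = 4.9473%.
WACC = 0.6418 × 9.8000% + 0.3582 × 4.9473% = 8.0619%.
After the change:
Total capital V = 2292 + 1279 = 3571.
Equity: weight = 2292/3571 = 0.6418; cost = 9.8%.
Term loan: weight = 1279/3571 = 0.3582; after-tax cost = 6.52% × (1 − 28.3%) = 4.6748%.
WACC = 0.6418 × 9.8000% + 0.3582 × 4.6748% = 7.9644%.
Change in WACC = 7.9644% − 8.0619% = -0.0976 pp.

-0.10 pp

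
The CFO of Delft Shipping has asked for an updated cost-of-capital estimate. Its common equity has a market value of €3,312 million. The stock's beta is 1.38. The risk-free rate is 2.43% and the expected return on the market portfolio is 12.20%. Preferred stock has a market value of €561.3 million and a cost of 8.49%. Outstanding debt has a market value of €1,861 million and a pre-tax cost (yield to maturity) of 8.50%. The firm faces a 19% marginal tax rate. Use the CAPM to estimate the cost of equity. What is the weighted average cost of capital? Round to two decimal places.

12.26%

Market risk premium = 12.2% − 2.43% = 9.77%.
Cost of equity via CAPM: Re = 2.43% + 1.38 × 9.77% = 15.9126%.
Total capital V = 3312 + 561.3 + 1861 = 5734.3.
Equity: weight = 3312/5734.3 = 0.5776; cost = 15.9126%.
Preferred: weight = 561.3/5734.3 = 0.0979; cost = 8.49%.
Debt: weight = 1861/5734.3 = 0.3245; after-tax cost = 8.5% × (1 − 19%) = 6.8850%.
WACC = 0.5776 × 15.9126% + 0.0979 × 8.4900% + 0.3245 × 6.8850% = 12.2562%.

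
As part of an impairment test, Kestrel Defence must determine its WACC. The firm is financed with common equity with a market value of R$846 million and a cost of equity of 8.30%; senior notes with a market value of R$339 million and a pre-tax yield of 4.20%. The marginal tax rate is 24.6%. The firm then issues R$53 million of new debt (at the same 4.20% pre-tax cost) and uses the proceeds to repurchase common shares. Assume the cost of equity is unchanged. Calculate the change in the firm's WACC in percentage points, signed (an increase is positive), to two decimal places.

Current WACC:
Total capital V = 846 + 339 = 1185.
Equity: weight = 846/1185 = 0.7139; cost = 8.3%.
Senior notes: weight = 339/1185 = 0.2861; after-tax cost = 4.2% × (1 − 24.6%) = 3.1668%.
WACC = 0.7139 × 8.3000% + 0.2861 × 3.1668% = 6.8315%.
After the change:
Total capital V = 793 + 392 = 1185.
Equity: weight = 793/1185 = 0.6692; cost = 8.3%.
Senior notes: weight = 392/1185 = 0.3308; after-tax cost = 4.2% × (1 − 24.6%) = 3.1668%.
WACC = 0.6692 × 8.3000% + 0.3308 × 3.1668% = 6.6019%.
Change in WACC = 6.6019% − 6.8315% = -0.2296 pp.

-0.23 pp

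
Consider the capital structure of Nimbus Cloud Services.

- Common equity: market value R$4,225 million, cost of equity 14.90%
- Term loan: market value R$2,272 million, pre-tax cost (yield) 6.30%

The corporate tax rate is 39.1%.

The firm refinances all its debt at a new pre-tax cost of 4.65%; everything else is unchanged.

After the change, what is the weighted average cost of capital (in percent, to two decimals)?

10.68%

After the change:
Total capital V = 4225 + 2272 = 6497.
Equity: weight = 4225/6497 = 0.6503; cost = 14.9%.
Term loan: weight = 2272/6497 = 0.3497; after-tax cost = 4.65% × (1 − 39.1%) = 2.8319%.
WACC = 0.6503 × 14.9000% + 0.3497 × 2.8319% = 10.6798%.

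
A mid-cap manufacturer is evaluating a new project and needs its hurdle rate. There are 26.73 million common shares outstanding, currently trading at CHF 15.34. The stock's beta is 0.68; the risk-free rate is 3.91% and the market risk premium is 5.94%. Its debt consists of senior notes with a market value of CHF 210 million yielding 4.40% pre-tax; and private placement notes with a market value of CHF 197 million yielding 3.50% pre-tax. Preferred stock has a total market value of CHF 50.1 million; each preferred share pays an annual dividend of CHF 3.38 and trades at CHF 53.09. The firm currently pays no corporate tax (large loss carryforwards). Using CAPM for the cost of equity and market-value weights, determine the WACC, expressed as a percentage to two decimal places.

Cost of equity via CAPM: Re = 3.91% + 0.68 × 5.94% = 7.9492%.
Cost of preferred: Rp = 3.38 / 53.09 = 6.3665%.
Market value of equity E = 15.34 × 26.73m = 410.0382m.
Total capital V = 410.0382 + 50.1 + 210 + 197 = 867.1382.
Equity: weight = 410.0382/867.1382 = 0.4729; cost = 7.9492%.
Preferred: weight = 50.1/867.1382 = 0.0578; cost = 6.3665%.
Senior notes: weight = 210/867.1382 = 0.2422; after-tax cost = 4.4% × (1 − 0%) = 4.4000%.
Private placement notes: weight = 197/867.1382 = 0.2272; after-tax cost = 3.5% × (1 − 0%) = 3.5000%.
WACC = 0.4729 × 7.9492% + 0.0578 × 6.3665% + 0.2422 × 4.4000% + 0.2272 × 3.5000% = 5.9874%.

5.99%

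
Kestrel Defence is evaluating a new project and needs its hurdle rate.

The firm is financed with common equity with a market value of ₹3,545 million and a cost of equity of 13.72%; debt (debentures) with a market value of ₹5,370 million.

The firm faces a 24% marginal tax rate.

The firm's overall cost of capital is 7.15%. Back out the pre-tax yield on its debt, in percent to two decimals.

3.70%

Total capital V = 3545 + 5370 = 8915.
Equity weight = 3545/8915 = 0.3976.
Debentures weight = 5370/8915 = 0.6024.
Equity contribution = 0.3976 × 13.72% = 5.4557%.
Remaining for debt = 7.15% − 5.4557% = 1.6943%.
Rd × (1 − 24%) × 0.6024 = 1.6943%  ⇒  Rd = 3.7011%.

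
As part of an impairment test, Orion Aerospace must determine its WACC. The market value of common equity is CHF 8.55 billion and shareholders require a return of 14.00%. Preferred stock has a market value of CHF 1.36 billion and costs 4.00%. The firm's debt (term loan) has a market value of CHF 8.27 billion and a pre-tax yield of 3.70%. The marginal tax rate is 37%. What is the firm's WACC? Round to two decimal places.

Total capital V = 8.55 + 1.36 + 8.27 = 18.18.
Equity: weight = 8.55/18.18 = 0.4703; cost = 14%.
Preferred: weight = 1.36/18.18 = 0.0748; cost = 4%.
Term loan: weight = 8.27/18.18 = 0.4549; after-tax cost = 3.7% × (1 − 37%) = 2.3310%.
WACC = 0.4703 × 14.0000% + 0.0748 × 4.0000% + 0.4549 × 2.3310% = 7.9437%.

7.94%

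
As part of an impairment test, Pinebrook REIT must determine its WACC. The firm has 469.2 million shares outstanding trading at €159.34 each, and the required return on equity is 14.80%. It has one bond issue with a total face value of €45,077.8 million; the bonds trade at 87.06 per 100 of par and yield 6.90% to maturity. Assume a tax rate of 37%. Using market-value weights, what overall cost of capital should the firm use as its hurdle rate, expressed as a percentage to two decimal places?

11.20%

Market value of equity E = 159.34 × 469.2m = 74762.328m. Market value of debt D = 45077.8m × 87.06/100 = 39244.73268m.
Total capital V = 74762.328 + 39244.73268 = 114007.06068.
Equity: weight = 74762.328/114007.06068 = 0.6558; cost = 14.8%.
Bonds outstanding: weight = 39244.73268/114007.06068 = 0.3442; after-tax cost = 6.9% × (1 − 37%) = 4.3470%.
WACC = 0.6558 × 14.8000% + 0.3442 × 4.3470% = 11.2018%.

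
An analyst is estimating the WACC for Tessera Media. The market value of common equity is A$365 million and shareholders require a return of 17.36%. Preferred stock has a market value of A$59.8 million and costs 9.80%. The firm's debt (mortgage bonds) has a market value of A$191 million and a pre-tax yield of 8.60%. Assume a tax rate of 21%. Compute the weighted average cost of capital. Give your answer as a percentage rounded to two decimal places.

Total capital V = 365 + 59.8 + 191 = 615.8.
Equity: weight = 365/615.8 = 0.5927; cost = 17.36%.
Preferred: weight = 59.8/615.8 = 0.0971; cost = 9.8%.
Mortgage bonds: weight = 191/615.8 = 0.3102; after-tax cost = 8.6% × (1 − 21%) = 6.7940%.
WACC = 0.5927 × 17.3600% + 0.0971 × 9.8000% + 0.3102 × 6.7940% = 13.3486%.

13.35%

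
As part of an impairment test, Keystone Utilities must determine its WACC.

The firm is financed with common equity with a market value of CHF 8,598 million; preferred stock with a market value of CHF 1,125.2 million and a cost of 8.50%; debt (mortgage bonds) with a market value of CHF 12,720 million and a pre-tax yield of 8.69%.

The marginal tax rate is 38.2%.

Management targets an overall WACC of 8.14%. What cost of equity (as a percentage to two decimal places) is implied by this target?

12.19%

Total capital V = 8598 + 1125.2 + 12720 = 22443.2.
Equity weight = 8598/22443.2 = 0.3831.
Preferred weight = 1125.2/22443.2 = 0.0501.
Mortgage bonds weight = 12720/22443.2 = 0.5668.
Debt contribution = 0.5668 × 8.69% × (1 − 38.2%) = 3.0438%.
Preferred contribution = 0.0501 × 8.5% = 0.4262%.
Required equity contribution = 8.14% − 3.4699% = 4.6701%.
Re = 4.6701% / 0.3831 = 12.1902%.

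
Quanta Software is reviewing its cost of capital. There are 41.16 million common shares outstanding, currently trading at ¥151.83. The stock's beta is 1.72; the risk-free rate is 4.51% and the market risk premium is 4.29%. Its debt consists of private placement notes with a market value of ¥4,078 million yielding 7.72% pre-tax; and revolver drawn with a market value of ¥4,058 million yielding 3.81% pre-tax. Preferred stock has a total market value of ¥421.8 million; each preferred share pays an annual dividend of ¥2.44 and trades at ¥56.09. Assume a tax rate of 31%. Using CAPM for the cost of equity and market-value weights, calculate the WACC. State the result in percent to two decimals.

Cost of equity via CAPM: Re = 4.51% + 1.72 × 4.29% = 11.8888%.
Cost of preferred: Rp = 2.44 / 56.09 = 4.3502%.
Market value of equity E = 151.83 × 41.16m = 6249.3228m.
Total capital V = 6249.3228 + 421.8 + 4078 + 4058 = 14807.1228.
Equity: weight = 6249.3228/14807.1228 = 0.4220; cost = 11.8888%.
Preferred: weight = 421.8/14807.1228 = 0.0285; cost = 4.3502%.
Private placement notes: weight = 4078/14807.1228 = 0.2754; after-tax cost = 7.72% × (1 − 31%) = 5.3268%.
Revolver drawn: weight = 4058/14807.1228 = 0.2741; after-tax cost = 3.81% × (1 − 31%) = 2.6289%.
WACC = 0.4220 × 11.8888% + 0.0285 × 4.3502% + 0.2754 × 5.3268% + 0.2741 × 2.6289% = 7.3291%.

7.33%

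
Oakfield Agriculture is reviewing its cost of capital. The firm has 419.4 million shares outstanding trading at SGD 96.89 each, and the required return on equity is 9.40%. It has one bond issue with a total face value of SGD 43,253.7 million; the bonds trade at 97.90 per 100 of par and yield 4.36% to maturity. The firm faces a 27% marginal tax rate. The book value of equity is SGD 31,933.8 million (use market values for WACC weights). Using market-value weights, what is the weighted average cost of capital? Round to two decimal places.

Market value of equity E = 96.89 × 419.4m = 40635.666m. Market value of debt D = 43253.7m × 97.9/100 = 42345.3723m.
Total capital V = 40635.666 + 42345.3723 = 82981.0383.
Equity: weight = 40635.666/82981.0383 = 0.4897; cost = 9.4%.
Bonds outstanding: weight = 42345.3723/82981.0383 = 0.5103; after-tax cost = 4.36% × (1 − 27%) = 3.1828%.
WACC = 0.4897 × 9.4000% + 0.5103 × 3.1828% = 6.2274%.

6.23%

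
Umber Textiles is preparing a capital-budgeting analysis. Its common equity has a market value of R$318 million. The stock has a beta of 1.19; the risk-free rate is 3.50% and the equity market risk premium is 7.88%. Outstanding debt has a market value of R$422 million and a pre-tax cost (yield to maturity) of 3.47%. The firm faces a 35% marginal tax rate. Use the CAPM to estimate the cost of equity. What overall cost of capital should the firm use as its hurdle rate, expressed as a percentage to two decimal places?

6.82%

Cost of equity via CAPM: Re = 3.5% + 1.19 × 7.88% = 12.8772%.
Total capital V = 318 + 422 = 740.
Equity: weight = 318/740 = 0.4297; cost = 12.8772%.
Debt: weight = 422/740 = 0.5703; after-tax cost = 3.47% × (1 − 35%) = 2.2555%.
WACC = 0.4297 × 12.8772% + 0.5703 × 2.2555% = 6.8200%.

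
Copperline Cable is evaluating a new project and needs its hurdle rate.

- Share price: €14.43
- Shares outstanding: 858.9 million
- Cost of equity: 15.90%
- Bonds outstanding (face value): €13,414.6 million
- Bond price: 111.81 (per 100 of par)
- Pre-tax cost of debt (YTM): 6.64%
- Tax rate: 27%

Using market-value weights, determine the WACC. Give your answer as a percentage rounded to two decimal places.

9.85%

Market value of equity E = 14.43 × 858.9m = 12393.927m. Market value of debt D = 13414.6m × 111.81/100 = 14998.86426m.
Total capital V = 12393.927 + 14998.86426 = 27392.79126.
Equity: weight = 12393.927/27392.79126 = 0.4525; cost = 15.9%.
Bonds outstanding: weight = 14998.86426/27392.79126 = 0.5475; after-tax cost = 6.64% × (1 − 27%) = 4.8472%.
WACC = 0.4525 × 15.9000% + 0.5475 × 4.8472% = 9.8481%.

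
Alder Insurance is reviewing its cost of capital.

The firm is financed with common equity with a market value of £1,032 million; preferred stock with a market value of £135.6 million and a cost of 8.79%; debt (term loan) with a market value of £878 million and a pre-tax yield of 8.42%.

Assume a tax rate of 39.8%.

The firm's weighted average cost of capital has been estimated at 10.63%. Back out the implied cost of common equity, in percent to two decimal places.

15.60%

Total capital V = 1032 + 135.6 + 878 = 2045.6.
Equity weight = 1032/2045.6 = 0.5045.
Preferred weight = 135.6/2045.6 = 0.0663.
Term loan weight = 878/2045.6 = 0.4292.
Debt contribution = 0.4292 × 8.42% × (1 − 39.8%) = 2.1756%.
Preferred contribution = 0.0663 × 8.79% = 0.5827%.
Required equity contribution = 10.63% − 2.7583% = 7.8717%.
Re = 7.8717% / 0.5045 = 15.6031%.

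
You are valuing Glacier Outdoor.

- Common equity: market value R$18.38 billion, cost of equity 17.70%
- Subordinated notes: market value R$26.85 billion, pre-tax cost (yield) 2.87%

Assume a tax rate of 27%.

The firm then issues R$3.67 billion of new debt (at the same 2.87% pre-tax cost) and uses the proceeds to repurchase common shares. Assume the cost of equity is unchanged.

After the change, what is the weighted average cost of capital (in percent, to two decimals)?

7.17%

After the change:
Total capital V = 14.71 + 30.52 = 45.23.
Equity: weight = 14.71/45.23 = 0.3252; cost = 17.7%.
Subordinated notes: weight = 30.52/45.23 = 0.6748; after-tax cost = 2.87% × (1 − 27%) = 2.0951%.
WACC = 0.3252 × 17.7000% + 0.6748 × 2.0951% = 7.1702%.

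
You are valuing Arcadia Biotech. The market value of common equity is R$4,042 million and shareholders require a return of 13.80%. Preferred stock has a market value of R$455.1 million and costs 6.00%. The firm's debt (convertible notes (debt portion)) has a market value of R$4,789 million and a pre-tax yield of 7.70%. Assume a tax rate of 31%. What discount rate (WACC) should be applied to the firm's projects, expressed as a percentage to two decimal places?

Total capital V = 4042 + 455.1 + 4789 = 9286.1.
Equity: weight = 4042/9286.1 = 0.4353; cost = 13.8%.
Preferred: weight = 455.1/9286.1 = 0.0490; cost = 6%.
Convertible notes (debt portion): weight = 4789/9286.1 = 0.5157; after-tax cost = 7.7% × (1 − 31%) = 5.3130%.
WACC = 0.4353 × 13.8000% + 0.0490 × 6.0000% + 0.5157 × 5.3130% = 9.0408%.

9.04%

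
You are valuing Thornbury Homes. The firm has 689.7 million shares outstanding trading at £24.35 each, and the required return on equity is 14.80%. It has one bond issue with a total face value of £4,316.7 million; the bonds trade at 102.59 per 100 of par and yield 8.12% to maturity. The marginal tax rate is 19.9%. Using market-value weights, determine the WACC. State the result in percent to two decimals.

Market value of equity E = 24.35 × 689.7m = 16794.195m. Market value of debt D = 4316.7m × 102.59/100 = 4428.50253m.
Total capital V = 16794.195 + 4428.50253 = 21222.69753.
Equity: weight = 16794.195/21222.69753 = 0.7913; cost = 14.8%.
Bonds outstanding: weight = 4428.50253/21222.69753 = 0.2087; after-tax cost = 8.12% × (1 − 19.9%) = 6.5041%.
WACC = 0.7913 × 14.8000% + 0.2087 × 6.5041% = 13.0689%.

13.07%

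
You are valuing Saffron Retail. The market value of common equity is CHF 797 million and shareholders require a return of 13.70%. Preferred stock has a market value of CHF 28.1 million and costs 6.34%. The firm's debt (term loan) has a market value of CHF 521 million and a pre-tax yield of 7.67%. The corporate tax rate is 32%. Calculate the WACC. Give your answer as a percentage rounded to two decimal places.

Total capital V = 797 + 28.1 + 521 = 1346.1.
Equity: weight = 797/1346.1 = 0.5921; cost = 13.7%.
Preferred: weight = 28.1/1346.1 = 0.0209; cost = 6.34%.
Term loan: weight = 521/1346.1 = 0.3870; after-tax cost = 7.67% × (1 − 32%) = 5.2156%.
WACC = 0.5921 × 13.7000% + 0.0209 × 6.3400% + 0.3870 × 5.2156% = 10.2625%.

10.26%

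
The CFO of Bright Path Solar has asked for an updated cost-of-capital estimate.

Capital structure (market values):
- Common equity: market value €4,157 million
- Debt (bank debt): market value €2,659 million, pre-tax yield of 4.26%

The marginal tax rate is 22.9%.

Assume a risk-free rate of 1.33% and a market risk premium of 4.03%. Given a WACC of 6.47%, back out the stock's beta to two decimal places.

Total capital V = 4157 + 2659 = 6816.
Equity weight = 4157/6816 = 0.6099.
Bank debt weight = 2659/6816 = 0.3901.
Debt contribution = 0.3901 × 4.26% × (1 − 22.9%) = 1.2813%.
Required equity contribution = 6.47% − 1.2813% = 5.1887%  ⇒  Re = 8.5076%.
CAPM: 8.5076% = 1.33% + β × 4.03%  ⇒  β = 1.7810.

1.78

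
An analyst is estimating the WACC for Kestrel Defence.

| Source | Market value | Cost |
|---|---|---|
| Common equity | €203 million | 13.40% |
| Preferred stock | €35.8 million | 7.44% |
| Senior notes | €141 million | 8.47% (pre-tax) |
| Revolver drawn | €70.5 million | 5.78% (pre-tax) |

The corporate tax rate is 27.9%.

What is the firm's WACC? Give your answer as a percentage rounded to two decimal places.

Total capital V = 203 + 35.8 + 141 + 70.5 = 450.3.
Equity: weight = 203/450.3 = 0.4508; cost = 13.4%.
Preferred: weight = 35.8/450.3 = 0.0795; cost = 7.44%.
Senior notes: weight = 141/450.3 = 0.3131; after-tax cost = 8.47% × (1 − 27.9%) = 6.1069%.
Revolver drawn: weight = 70.5/450.3 = 0.1566; after-tax cost = 5.78% × (1 − 27.9%) = 4.1674%.
WACC = 0.4508 × 13.4000% + 0.0795 × 7.4400% + 0.3131 × 6.1069% + 0.1566 × 4.1674% = 9.1970%.

9.20%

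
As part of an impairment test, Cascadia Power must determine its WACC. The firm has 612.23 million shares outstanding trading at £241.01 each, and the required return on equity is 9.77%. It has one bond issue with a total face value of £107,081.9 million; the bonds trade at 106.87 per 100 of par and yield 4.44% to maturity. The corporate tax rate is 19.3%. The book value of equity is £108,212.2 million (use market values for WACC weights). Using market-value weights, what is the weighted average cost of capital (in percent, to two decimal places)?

Market value of equity E = 241.01 × 612.23m = 147553.5523m. Market value of debt D = 107081.9m × 106.87/100 = 114438.42653m.
Total capital V = 147553.5523 + 114438.42653 = 261991.97883.
Equity: weight = 147553.5523/261991.97883 = 0.5632; cost = 9.77%.
Bonds outstanding: weight = 114438.42653/261991.97883 = 0.4368; after-tax cost = 4.44% × (1 − 19.3%) = 3.5831%.
WACC = 0.5632 × 9.7700% + 0.4368 × 3.5831% = 7.0675%.

7.07%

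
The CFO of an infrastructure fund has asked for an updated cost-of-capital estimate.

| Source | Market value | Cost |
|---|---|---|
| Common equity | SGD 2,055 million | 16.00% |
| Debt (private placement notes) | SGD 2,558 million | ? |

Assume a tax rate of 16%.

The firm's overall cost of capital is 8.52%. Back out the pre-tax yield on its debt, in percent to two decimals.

2.99%

Total capital V = 2055 + 2558 = 4613.
Equity weight = 2055/4613 = 0.4455.
Private placement notes weight = 2558/4613 = 0.5545.
Equity contribution = 0.4455 × 16% = 7.1277%.
Remaining for debt = 8.52% − 7.1277% = 1.3923%.
Rd × (1 − 16%) × 0.5545 = 1.3923%  ⇒  Rd = 2.9891%.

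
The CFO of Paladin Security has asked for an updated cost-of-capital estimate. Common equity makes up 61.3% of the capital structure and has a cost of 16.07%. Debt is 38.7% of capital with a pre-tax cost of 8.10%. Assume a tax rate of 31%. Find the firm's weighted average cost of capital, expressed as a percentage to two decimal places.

12.01%

After-tax cost of debt = 8.1% × (1 − 31%) = 5.5890%.
WACC = 0.613 × 16.0700% + 0.387 × 5.5890% = 12.0139%.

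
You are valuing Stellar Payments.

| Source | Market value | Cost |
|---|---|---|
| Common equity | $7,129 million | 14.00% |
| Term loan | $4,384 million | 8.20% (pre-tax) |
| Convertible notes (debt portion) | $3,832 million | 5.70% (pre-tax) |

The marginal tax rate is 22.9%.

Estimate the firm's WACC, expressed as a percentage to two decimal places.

Total capital V = 7129 + 4384 + 3832 = 15345.
Equity: weight = 7129/15345 = 0.4646; cost = 14%.
Term loan: weight = 4384/15345 = 0.2857; after-tax cost = 8.2% × (1 − 22.9%) = 6.3222%.
Convertible notes (debt portion): weight = 3832/15345 = 0.2497; after-tax cost = 5.7% × (1 − 22.9%) = 4.3947%.
WACC = 0.4646 × 14.0000% + 0.2857 × 6.3222% + 0.2497 × 4.3947% = 9.4078%.

9.41%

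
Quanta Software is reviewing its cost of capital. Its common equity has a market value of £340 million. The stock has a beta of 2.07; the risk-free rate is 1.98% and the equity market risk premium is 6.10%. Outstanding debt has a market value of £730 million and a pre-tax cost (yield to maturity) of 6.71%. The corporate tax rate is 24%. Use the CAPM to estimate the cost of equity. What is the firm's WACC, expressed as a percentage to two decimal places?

Cost of equity via CAPM: Re = 1.98% + 2.07 × 6.1% = 14.6070%.
Total capital V = 340 + 730 = 1070.
Equity: weight = 340/1070 = 0.3178; cost = 14.607%.
Debt: weight = 730/1070 = 0.6822; after-tax cost = 6.71% × (1 − 24%) = 5.0996%.
WACC = 0.3178 × 14.6070% + 0.6822 × 5.0996% = 8.1206%.

8.12%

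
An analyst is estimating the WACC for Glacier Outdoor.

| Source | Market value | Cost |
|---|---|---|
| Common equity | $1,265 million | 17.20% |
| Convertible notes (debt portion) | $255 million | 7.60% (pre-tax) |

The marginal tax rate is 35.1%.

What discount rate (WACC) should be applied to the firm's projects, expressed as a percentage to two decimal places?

Total capital V = 1265 + 255 = 1520.
Equity: weight = 1265/1520 = 0.8322; cost = 17.2%.
Convertible notes (debt portion): weight = 255/1520 = 0.1678; after-tax cost = 7.6% × (1 − 35.1%) = 4.9324%.
WACC = 0.8322 × 17.2000% + 0.1678 × 4.9324% = 15.1419%.

15.14%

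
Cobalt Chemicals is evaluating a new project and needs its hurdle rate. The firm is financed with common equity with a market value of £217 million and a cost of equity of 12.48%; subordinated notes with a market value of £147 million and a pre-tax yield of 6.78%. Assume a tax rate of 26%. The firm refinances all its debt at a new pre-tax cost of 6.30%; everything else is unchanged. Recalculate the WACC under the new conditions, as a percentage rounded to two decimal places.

9.32%

After the change:
Total capital V = 217 + 147 = 364.
Equity: weight = 217/364 = 0.5962; cost = 12.48%.
Subordinated notes: weight = 147/364 = 0.4038; after-tax cost = 6.3% × (1 − 26%) = 4.6620%.
WACC = 0.5962 × 12.4800% + 0.4038 × 4.6620% = 9.3227%.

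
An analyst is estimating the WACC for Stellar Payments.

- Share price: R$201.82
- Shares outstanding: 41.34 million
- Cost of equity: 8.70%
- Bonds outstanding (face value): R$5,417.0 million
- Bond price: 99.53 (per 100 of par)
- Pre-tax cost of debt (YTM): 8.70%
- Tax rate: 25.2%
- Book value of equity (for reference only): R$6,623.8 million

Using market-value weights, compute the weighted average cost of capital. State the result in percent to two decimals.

7.84%

Market value of equity E = 201.82 × 41.34m = 8343.2388m. Market value of debt D = 5417m × 99.53/100 = 5391.5401m.
Total capital V = 8343.2388 + 5391.5401 = 13734.7789.
Equity: weight = 8343.2388/13734.7789 = 0.6075; cost = 8.7%.
Bonds outstanding: weight = 5391.5401/13734.7789 = 0.3925; after-tax cost = 8.7% × (1 − 25.2%) = 6.5076%.
WACC = 0.6075 × 8.7000% + 0.3925 × 6.5076% = 7.8394%.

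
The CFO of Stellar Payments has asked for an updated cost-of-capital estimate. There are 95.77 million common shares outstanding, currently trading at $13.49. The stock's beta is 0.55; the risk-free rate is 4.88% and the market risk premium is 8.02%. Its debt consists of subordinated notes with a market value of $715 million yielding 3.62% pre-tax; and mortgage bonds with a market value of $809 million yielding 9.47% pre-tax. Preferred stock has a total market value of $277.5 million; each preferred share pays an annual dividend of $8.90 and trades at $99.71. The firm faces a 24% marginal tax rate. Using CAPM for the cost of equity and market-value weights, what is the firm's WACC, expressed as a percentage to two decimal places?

7.20%

Cost of equity via CAPM: Re = 4.88% + 0.55 × 8.02% = 9.2910%.
Cost of preferred: Rp = 8.9 / 99.71 = 8.9259%.
Market value of equity E = 13.49 × 95.77m = 1291.9373m.
Total capital V = 1291.9373 + 277.5 + 715 + 809 = 3093.4373.
Equity: weight = 1291.9373/3093.4373 = 0.4176; cost = 9.291%.
Preferred: weight = 277.5/3093.4373 = 0.0897; cost = 8.9259%.
Subordinated notes: weight = 715/3093.4373 = 0.2311; after-tax cost = 3.62% × (1 − 24%) = 2.7512%.
Mortgage bonds: weight = 809/3093.4373 = 0.2615; after-tax cost = 9.47% × (1 − 24%) = 7.1972%.
WACC = 0.4176 × 9.2910% + 0.0897 × 8.9259% + 0.2311 × 2.7512% + 0.2615 × 7.1972% = 7.1991%.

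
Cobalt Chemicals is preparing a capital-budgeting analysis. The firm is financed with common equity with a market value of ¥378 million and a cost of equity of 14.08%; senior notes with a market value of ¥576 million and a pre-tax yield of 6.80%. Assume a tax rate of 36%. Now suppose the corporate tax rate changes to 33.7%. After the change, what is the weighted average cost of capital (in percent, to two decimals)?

After the change:
Total capital V = 378 + 576 = 954.
Equity: weight = 378/954 = 0.3962; cost = 14.08%.
Senior notes: weight = 576/954 = 0.6038; after-tax cost = 6.8% × (1 − 33.7%) = 4.5084%.
WACC = 0.3962 × 14.0800% + 0.6038 × 4.5084% = 8.3009%.

8.30%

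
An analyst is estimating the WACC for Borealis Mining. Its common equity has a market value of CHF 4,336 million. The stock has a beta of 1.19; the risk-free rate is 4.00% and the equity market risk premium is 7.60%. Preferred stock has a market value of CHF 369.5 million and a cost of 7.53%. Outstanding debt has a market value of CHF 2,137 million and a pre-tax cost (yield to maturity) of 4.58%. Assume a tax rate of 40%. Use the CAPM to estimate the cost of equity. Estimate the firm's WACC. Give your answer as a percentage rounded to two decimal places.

Cost of equity via CAPM: Re = 4.0% + 1.19 × 7.6% = 13.0440%.
Total capital V = 4336 + 369.5 + 2137 = 6842.5.
Equity: weight = 4336/6842.5 = 0.6337; cost = 13.044%.
Preferred: weight = 369.5/6842.5 = 0.0540; cost = 7.53%.
Debt: weight = 2137/6842.5 = 0.3123; after-tax cost = 4.58% × (1 − 40%) = 2.7480%.
WACC = 0.6337 × 13.0440% + 0.0540 × 7.5300% + 0.3123 × 2.7480% = 9.5307%.

9.53%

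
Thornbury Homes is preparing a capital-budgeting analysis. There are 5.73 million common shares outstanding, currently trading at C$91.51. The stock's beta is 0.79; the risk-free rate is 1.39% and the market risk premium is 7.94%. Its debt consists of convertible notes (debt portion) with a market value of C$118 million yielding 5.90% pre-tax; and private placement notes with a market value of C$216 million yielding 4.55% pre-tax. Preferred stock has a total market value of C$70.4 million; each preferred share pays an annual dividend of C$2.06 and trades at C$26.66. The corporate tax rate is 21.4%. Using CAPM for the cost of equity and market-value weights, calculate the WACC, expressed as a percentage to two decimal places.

6.33%

Cost of equity via CAPM: Re = 1.39% + 0.79 × 7.94% = 7.6626%.
Cost of preferred: Rp = 2.06 / 26.66 = 7.7269%.
Market value of equity E = 91.51 × 5.73m = 524.3523m.
Total capital V = 524.3523 + 70.4 + 118 + 216 = 928.7523.
Equity: weight = 524.3523/928.7523 = 0.5646; cost = 7.6626%.
Preferred: weight = 70.4/928.7523 = 0.0758; cost = 7.7269%.
Convertible notes (debt portion): weight = 118/928.7523 = 0.1271; after-tax cost = 5.9% × (1 − 21.4%) = 4.6374%.
Private placement notes: weight = 216/928.7523 = 0.2326; after-tax cost = 4.55% × (1 − 21.4%) = 3.5763%.
WACC = 0.5646 × 7.6626% + 0.0758 × 7.7269% + 0.1271 × 4.6374% + 0.2326 × 3.5763% = 6.3328%.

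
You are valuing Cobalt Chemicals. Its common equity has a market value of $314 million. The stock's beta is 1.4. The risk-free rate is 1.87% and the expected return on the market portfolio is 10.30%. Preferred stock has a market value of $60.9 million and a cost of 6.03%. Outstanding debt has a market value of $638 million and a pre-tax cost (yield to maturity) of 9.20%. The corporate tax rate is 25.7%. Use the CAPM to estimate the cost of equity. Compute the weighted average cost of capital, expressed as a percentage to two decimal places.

8.91%

Market risk premium = 10.3% − 1.87% = 8.43%.
Cost of equity via CAPM: Re = 1.87% + 1.4 × 8.43% = 13.6720%.
Total capital V = 314 + 60.9 + 638 = 1012.9.
Equity: weight = 314/1012.9 = 0.3100; cost = 13.672%.
Preferred: weight = 60.9/1012.9 = 0.0601; cost = 6.03%.
Debt: weight = 638/1012.9 = 0.6299; after-tax cost = 9.2% × (1 − 25.7%) = 6.8356%.
WACC = 0.3100 × 13.6720% + 0.0601 × 6.0300% + 0.6299 × 6.8356% = 8.9065%.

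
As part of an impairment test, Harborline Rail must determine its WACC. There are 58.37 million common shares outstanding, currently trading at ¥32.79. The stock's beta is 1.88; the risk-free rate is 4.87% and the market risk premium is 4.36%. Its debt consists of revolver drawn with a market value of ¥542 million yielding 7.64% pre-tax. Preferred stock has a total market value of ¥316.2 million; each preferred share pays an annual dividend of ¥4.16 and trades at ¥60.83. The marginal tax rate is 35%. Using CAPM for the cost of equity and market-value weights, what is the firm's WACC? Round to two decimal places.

10.77%

Cost of equity via CAPM: Re = 4.87% + 1.88 × 4.36% = 13.0668%.
Cost of preferred: Rp = 4.16 / 60.83 = 6.8387%.
Market value of equity E = 32.79 × 58.37m = 1913.9523m.
Total capital V = 1913.9523 + 316.2 + 542 = 2772.1523.
Equity: weight = 1913.9523/2772.1523 = 0.6904; cost = 13.0668%.
Preferred: weight = 316.2/2772.1523 = 0.1141; cost = 6.8387%.
Revolver drawn: weight = 542/2772.1523 = 0.1955; after-tax cost = 7.64% × (1 − 35%) = 4.9660%.
WACC = 0.6904 × 13.0668% + 0.1141 × 6.8387% + 0.1955 × 4.9660% = 10.7726%.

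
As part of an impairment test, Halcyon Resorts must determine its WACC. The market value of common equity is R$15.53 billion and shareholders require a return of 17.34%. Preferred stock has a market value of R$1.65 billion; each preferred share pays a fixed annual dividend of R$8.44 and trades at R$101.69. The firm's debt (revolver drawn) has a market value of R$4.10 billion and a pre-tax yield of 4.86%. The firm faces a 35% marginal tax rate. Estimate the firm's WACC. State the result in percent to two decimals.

13.91%

Cost of preferred: Rp = 8.44 / 101.69 = 8.2997%.
Total capital V = 15.53 + 1.65 + 4.1 = 21.28.
Equity: weight = 15.53/21.28 = 0.7298; cost = 17.34%.
Preferred: weight = 1.65/21.28 = 0.0775; cost = 8.2997%.
Revolver drawn: weight = 4.1/21.28 = 0.1927; after-tax cost = 4.86% × (1 − 35%) = 3.1590%.
WACC = 0.7298 × 17.3400% + 0.0775 × 8.2997% + 0.1927 × 3.1590% = 13.9068%.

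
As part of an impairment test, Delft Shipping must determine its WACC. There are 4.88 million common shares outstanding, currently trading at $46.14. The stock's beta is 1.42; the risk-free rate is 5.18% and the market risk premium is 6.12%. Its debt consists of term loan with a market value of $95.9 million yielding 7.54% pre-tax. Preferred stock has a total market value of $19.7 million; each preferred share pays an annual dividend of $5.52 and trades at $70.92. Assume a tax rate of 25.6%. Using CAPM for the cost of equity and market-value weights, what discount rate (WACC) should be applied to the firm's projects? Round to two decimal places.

11.19%

Cost of equity via CAPM: Re = 5.18% + 1.42 × 6.12% = 13.8704%.
Cost of preferred: Rp = 5.52 / 70.92 = 7.7834%.
Market value of equity E = 46.14 × 4.88m = 225.1632m.
Total capital V = 225.1632 + 19.7 + 95.9 = 340.7632.
Equity: weight = 225.1632/340.7632 = 0.6608; cost = 13.8704%.
Preferred: weight = 19.7/340.7632 = 0.0578; cost = 7.7834%.
Term loan: weight = 95.9/340.7632 = 0.2814; after-tax cost = 7.54% × (1 − 25.6%) = 5.6098%.
WACC = 0.6608 × 13.8704% + 0.0578 × 7.7834% + 0.2814 × 5.6098% = 11.1937%.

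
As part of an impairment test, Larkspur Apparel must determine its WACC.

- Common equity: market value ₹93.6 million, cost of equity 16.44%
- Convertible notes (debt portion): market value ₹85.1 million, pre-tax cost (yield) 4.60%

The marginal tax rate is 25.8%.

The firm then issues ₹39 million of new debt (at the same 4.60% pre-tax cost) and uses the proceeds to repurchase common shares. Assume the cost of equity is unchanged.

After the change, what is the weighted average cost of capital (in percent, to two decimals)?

After the change:
Total capital V = 54.6 + 124.1 = 178.7.
Equity: weight = 54.6/178.7 = 0.3055; cost = 16.44%.
Convertible notes (debt portion): weight = 124.1/178.7 = 0.6945; after-tax cost = 4.6% × (1 − 25.8%) = 3.4132%.
WACC = 0.3055 × 16.4400% + 0.6945 × 3.4132% = 7.3934%.

7.39%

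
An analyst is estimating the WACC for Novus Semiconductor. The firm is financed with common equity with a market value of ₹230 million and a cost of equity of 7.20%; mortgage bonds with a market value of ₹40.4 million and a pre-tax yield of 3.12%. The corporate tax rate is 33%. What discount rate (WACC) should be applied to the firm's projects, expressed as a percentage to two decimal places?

Total capital V = 230 + 40.4 = 270.4.
Equity: weight = 230/270.4 = 0.8506; cost = 7.2%.
Mortgage bonds: weight = 40.4/270.4 = 0.1494; after-tax cost = 3.12% × (1 − 33%) = 2.0904%.
WACC = 0.8506 × 7.2000% + 0.1494 × 2.0904% = 6.4366%.

6.44%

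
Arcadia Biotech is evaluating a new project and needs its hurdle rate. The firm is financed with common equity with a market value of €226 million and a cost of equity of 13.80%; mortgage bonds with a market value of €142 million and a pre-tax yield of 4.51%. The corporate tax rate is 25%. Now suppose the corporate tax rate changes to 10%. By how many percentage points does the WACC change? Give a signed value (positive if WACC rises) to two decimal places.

Current WACC:
Total capital V = 226 + 142 = 368.
Equity: weight = 226/368 = 0.6141; cost = 13.8%.
Mortgage bonds: weight = 142/368 = 0.3859; after-tax cost = 4.51% × (1 − 25%) = 3.3825%.
WACC = 0.6141 × 13.8000% + 0.3859 × 3.3825% = 9.7802%.
After the change:
Total capital V = 226 + 142 = 368.
Equity: weight = 226/368 = 0.6141; cost = 13.8%.
Mortgage bonds: weight = 142/368 = 0.3859; after-tax cost = 4.51% × (1 − 10%) = 4.0590%.
WACC = 0.6141 × 13.8000% + 0.3859 × 4.0590% = 10.0412%.
Change in WACC = 10.0412% − 9.7802% = 0.2610 pp.

+0.26 pp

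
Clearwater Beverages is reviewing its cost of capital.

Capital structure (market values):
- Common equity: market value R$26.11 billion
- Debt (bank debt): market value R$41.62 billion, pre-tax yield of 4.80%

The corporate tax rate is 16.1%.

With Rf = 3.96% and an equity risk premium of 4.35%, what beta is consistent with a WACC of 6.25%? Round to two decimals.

1.34

Total capital V = 26.11 + 41.62 = 67.73.
Equity weight = 26.11/67.73 = 0.3855.
Bank debt weight = 41.62/67.73 = 0.6145.
Debt contribution = 0.6145 × 4.8% × (1 − 16.1%) = 2.4747%.
Required equity contribution = 6.25% − 2.4747% = 3.7753%  ⇒  Re = 9.7932%.
CAPM: 9.7932% = 3.96% + β × 4.35%  ⇒  β = 1.3410.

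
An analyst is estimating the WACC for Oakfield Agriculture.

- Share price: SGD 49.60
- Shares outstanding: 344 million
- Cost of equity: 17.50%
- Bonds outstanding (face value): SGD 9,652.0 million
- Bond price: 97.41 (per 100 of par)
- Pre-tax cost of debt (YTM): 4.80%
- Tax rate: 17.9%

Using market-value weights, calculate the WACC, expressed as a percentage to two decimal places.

Market value of equity E = 49.6 × 344m = 17062.4m. Market value of debt D = 9652m × 97.41/100 = 9402.0132m.
Total capital V = 17062.4 + 9402.0132 = 26464.4132.
Equity: weight = 17062.4/26464.4132 = 0.6447; cost = 17.5%.
Bonds outstanding: weight = 9402.0132/26464.4132 = 0.3553; after-tax cost = 4.8% × (1 − 17.9%) = 3.9408%.
WACC = 0.6447 × 17.5000% + 0.3553 × 3.9408% = 12.6828%.

12.68%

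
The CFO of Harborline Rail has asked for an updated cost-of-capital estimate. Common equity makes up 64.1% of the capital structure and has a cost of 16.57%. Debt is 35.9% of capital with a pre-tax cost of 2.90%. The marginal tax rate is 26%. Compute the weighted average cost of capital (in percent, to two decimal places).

After-tax cost of debt = 2.9% × (1 − 26%) = 2.1460%.
WACC = 0.641 × 16.5700% + 0.359 × 2.1460% = 11.3918%.

11.39%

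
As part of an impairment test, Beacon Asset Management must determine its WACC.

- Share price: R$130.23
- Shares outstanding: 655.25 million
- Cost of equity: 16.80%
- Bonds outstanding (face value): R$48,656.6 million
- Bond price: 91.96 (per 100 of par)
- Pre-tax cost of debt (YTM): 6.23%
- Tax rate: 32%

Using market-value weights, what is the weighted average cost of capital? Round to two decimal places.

12.48%

Market value of equity E = 130.23 × 655.25m = 85333.2075m. Market value of debt D = 48656.6m × 91.96/100 = 44744.60936m.
Total capital V = 85333.2075 + 44744.60936 = 130077.81686.
Equity: weight = 85333.2075/130077.81686 = 0.6560; cost = 16.8%.
Bonds outstanding: weight = 44744.60936/130077.81686 = 0.3440; after-tax cost = 6.23% × (1 − 32%) = 4.2364%.
WACC = 0.6560 × 16.8000% + 0.3440 × 4.2364% = 12.4783%.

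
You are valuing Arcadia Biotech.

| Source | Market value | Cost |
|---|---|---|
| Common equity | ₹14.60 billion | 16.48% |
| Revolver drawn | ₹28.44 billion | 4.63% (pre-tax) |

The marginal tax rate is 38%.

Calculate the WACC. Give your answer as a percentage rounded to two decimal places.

7.49%

Total capital V = 14.6 + 28.44 = 43.04.
Equity: weight = 14.6/43.04 = 0.3392; cost = 16.48%.
Revolver drawn: weight = 28.44/43.04 = 0.6608; after-tax cost = 4.63% × (1 − 38%) = 2.8706%.
WACC = 0.3392 × 16.4800% + 0.6608 × 2.8706% = 7.4872%.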